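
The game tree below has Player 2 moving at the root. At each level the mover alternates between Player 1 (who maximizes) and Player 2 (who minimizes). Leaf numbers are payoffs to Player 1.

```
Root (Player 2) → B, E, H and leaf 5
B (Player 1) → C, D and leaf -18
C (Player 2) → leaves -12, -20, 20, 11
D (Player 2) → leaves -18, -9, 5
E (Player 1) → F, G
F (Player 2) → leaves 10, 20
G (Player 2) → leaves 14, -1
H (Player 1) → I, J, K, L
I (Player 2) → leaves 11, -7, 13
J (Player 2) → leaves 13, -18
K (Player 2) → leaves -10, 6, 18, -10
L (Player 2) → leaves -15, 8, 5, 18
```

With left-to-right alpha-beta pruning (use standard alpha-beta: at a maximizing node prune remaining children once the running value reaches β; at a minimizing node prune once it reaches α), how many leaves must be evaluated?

C [α=-∞,β=+∞]: v=-20
D [α=-20,β=+∞]: v=-18
B [α=-∞,β=+∞]: v=-18
F [α=-∞,β=-18]: v=10
E [α=-∞,β=-18]: v=10 after child 1 ≥ β → β-cutoff, skip 1
I [α=-∞,β=-18]: v=-7
H [α=-∞,β=-18]: v=-7 after child 1 ≥ β → β-cutoff, skip 3
Root [α=-∞,β=+∞]: v=-18
Leaves evaluated: 14 of 26.

14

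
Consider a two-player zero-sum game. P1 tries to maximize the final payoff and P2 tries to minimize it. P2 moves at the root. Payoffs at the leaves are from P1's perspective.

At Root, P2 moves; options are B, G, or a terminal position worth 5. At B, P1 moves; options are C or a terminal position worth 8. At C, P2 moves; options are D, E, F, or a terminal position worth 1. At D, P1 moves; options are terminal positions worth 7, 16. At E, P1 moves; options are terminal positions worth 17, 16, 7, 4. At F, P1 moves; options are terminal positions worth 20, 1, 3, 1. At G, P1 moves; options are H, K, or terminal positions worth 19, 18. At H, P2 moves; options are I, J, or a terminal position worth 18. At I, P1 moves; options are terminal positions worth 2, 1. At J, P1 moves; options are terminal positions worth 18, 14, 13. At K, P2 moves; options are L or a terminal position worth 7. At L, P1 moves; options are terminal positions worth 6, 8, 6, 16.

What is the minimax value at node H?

2

I: max(2, 1) = 2
J: max(18, 14, 13) = 18
H: min(2, 18, 18) = 2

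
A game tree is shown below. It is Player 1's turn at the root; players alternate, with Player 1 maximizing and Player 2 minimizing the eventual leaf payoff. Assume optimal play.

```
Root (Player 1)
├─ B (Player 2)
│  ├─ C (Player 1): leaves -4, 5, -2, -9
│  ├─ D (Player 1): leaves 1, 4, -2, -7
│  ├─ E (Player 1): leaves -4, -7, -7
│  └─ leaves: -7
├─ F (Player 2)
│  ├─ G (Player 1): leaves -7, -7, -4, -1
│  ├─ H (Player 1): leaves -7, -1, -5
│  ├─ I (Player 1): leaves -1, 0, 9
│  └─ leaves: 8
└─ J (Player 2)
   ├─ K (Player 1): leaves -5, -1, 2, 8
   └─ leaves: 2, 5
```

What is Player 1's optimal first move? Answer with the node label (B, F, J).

C (Player 1): max(-4, 5, -2, -9) = 5
D (Player 1): max(1, 4, -2, -7) = 4
E (Player 1): max(-4, -7, -7) = -4
B (Player 2): min(5, 4, -4, -7) = -7
G (Player 1): max(-7, -7, -4, -1) = -1
H (Player 1): max(-7, -1, -5) = -1
I (Player 1): max(-1, 0, 9) = 9
F (Player 2): min(-1, -1, 9, 8) = -1
K (Player 1): max(-5, -1, 2, 8) = 8
J (Player 2): min(8, 2, 5) = 2
Root (Player 1): max(-7, -1, 2) = 2
Player 1 picks the child with the highest value: J (value 2).

J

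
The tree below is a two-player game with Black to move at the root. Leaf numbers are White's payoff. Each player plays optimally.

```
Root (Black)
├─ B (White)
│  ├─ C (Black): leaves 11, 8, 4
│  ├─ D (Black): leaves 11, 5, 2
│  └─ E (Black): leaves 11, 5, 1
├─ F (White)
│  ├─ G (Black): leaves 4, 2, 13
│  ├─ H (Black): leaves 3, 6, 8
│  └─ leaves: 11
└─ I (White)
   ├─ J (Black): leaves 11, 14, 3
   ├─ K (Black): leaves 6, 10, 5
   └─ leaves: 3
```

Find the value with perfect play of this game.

4

C (Black): min(11, 8, 4) = 4
D (Black): min(11, 5, 2) = 2
E (Black): min(11, 5, 1) = 1
B (White): max(4, 2, 1) = 4
G (Black): min(4, 2, 13) = 2
H (Black): min(3, 6, 8) = 3
F (White): max(2, 3, 11) = 11
J (Black): min(11, 14, 3) = 3
K (Black): min(6, 10, 5) = 5
I (White): max(3, 5, 3) = 5
Root (Black): min(4, 11, 5) = 4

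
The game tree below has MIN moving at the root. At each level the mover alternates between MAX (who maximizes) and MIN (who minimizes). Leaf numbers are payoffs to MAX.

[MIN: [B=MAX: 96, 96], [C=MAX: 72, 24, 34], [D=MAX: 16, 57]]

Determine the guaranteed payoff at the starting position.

B (MAX): max(96, 96) = 96
C (MAX): max(72, 24, 34) = 72
D (MAX): max(16, 57) = 57
Root (MIN): min(96, 72, 57) = 57

57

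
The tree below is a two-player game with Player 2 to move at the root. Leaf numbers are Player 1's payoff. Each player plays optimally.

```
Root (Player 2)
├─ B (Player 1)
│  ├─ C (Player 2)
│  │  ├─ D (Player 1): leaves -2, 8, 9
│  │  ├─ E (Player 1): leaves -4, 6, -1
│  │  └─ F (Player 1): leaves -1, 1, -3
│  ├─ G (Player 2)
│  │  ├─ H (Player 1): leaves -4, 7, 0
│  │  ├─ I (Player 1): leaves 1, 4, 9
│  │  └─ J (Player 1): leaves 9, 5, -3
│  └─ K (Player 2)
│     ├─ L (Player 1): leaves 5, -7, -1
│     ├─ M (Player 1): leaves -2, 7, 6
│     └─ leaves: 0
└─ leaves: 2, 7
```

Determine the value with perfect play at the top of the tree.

2

D (Player 1): max(-2, 8, 9) = 9
E (Player 1): max(-4, 6, -1) = 6
F (Player 1): max(-1, 1, -3) = 1
C (Player 2): min(9, 6, 1) = 1
H (Player 1): max(-4, 7, 0) = 7
I (Player 1): max(1, 4, 9) = 9
J (Player 1): max(9, 5, -3) = 9
G (Player 2): min(7, 9, 9) = 7
L (Player 1): max(5, -7, -1) = 5
M (Player 1): max(-2, 7, 6) = 7
K (Player 2): min(5, 7, 0) = 0
B (Player 1): max(1, 7, 0) = 7
Root (Player 2): min(7, 2, 7) = 2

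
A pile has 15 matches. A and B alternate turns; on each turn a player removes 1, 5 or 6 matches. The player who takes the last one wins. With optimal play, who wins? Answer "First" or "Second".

Second

Positions where the player to move wins (W) vs loses (L):
i:   0  1  2  3  4  5  6  7  8  9 10 11 12 13 14 15
     L  W  L  W  L  W  W  W  W  W  W  L  W  L  W  L
Position 15 is L, so the second player wins.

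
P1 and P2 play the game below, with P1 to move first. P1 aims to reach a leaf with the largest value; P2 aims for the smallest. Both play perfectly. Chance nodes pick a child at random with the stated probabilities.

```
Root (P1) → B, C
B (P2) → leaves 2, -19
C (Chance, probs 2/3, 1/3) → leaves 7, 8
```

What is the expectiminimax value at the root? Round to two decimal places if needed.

7.33

B (P2): min(2, -19) = -19
C (Chance): 2/3·7 + 1/3·8 = 7.33
Root (P1): max(-19, 7.33) = 7.33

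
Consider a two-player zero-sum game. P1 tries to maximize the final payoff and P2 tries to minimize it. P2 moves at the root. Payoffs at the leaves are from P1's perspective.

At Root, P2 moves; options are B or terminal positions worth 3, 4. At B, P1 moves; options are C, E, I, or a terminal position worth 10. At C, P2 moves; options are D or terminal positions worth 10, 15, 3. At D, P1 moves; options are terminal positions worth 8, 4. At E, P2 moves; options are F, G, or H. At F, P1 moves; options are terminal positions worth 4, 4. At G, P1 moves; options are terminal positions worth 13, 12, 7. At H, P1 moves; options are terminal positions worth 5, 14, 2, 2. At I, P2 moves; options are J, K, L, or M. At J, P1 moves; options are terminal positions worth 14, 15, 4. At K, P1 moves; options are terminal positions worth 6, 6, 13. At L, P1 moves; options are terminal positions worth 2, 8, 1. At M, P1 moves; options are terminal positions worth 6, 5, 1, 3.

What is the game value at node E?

F: max(4, 4) = 4
G: max(13, 12, 7) = 13
H: max(5, 14, 2, 2) = 14
E: min(4, 13, 14) = 4

4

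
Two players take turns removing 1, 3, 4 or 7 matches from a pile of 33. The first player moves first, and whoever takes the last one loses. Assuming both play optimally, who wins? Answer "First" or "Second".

i:   0  1  2  3  4  5  6  7  8  9 10 11 12 13 14 15 16 17 18 19 20 21 22 23 24 25 26 27 28 29 30 31 32 33
     W  L  W  L  W  W  W  W  W  L  W  L  W  W  W  W  W  L  W  L  W  W  W  W  W  L  W  L  W  W  W  W  W  L
Position 33 is L, so the second player wins.

Second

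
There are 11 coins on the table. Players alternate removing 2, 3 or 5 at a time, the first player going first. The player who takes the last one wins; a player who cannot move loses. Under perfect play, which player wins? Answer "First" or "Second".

First

Mark each pile size as W (mover wins) or L (mover loses):
i:   0  1  2  3  4  5  6  7  8  9 10 11
     L  L  W  W  W  W  W  L  L  W  W  W
Position 11 is W, so the first player wins.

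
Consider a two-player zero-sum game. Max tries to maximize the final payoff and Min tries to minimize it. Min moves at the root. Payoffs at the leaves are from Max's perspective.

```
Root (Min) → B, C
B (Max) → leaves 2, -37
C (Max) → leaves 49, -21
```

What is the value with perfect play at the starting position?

2

B (Max): max(2, -37) = 2
C (Max): max(49, -21) = 49
Root (Min): min(2, 49) = 2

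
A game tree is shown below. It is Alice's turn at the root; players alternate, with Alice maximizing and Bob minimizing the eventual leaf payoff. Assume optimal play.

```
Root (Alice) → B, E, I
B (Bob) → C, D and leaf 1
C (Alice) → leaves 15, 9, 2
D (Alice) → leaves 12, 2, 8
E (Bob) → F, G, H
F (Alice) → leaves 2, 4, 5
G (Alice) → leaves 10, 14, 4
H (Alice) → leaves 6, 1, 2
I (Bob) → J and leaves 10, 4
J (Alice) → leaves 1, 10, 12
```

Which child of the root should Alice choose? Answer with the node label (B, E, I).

C (Alice): max(15, 9, 2) = 15
D (Alice): max(12, 2, 8) = 12
B (Bob): min(15, 12, 1) = 1
F (Alice): max(2, 4, 5) = 5
G (Alice): max(10, 14, 4) = 14
H (Alice): max(6, 1, 2) = 6
E (Bob): min(5, 14, 6) = 5
J (Alice): max(1, 10, 12) = 12
I (Bob): min(12, 10, 4) = 4
Root (Alice): max(1, 5, 4) = 5
Alice picks the child with the highest value: E (value 5).

E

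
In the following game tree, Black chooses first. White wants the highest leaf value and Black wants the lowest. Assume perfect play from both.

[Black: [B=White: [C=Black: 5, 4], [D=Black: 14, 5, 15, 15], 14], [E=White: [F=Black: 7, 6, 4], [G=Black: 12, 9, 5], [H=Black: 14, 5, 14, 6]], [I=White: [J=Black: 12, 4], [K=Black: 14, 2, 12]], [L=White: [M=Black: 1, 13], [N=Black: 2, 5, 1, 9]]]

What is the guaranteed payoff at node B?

14

C: min(5, 4) = 4
D: min(14, 5, 15, 15) = 5
B: max(4, 5, 14) = 14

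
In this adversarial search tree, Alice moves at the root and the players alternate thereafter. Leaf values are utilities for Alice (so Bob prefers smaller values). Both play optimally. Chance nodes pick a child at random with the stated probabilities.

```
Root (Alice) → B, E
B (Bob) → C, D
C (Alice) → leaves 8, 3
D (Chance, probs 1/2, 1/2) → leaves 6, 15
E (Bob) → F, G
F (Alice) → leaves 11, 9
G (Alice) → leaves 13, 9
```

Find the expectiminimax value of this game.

C (Alice): max(8, 3) = 8
D (Chance): 1/2·6 + 1/2·15 = 10.5
B (Bob): min(8, 10.5) = 8
F (Alice): max(11, 9) = 11
G (Alice): max(13, 9) = 13
E (Bob): min(11, 13) = 11
Root (Alice): max(8, 11) = 11

11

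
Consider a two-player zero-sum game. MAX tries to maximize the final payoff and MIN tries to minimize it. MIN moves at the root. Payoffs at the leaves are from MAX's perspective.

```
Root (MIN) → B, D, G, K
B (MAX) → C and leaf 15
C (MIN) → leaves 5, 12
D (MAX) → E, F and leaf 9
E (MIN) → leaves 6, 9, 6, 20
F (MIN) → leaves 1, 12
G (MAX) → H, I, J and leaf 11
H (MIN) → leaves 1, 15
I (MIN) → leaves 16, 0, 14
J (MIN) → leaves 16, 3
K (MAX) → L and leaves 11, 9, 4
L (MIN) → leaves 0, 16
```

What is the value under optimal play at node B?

C: min(5, 12) = 5
B: max(5, 15) = 15

15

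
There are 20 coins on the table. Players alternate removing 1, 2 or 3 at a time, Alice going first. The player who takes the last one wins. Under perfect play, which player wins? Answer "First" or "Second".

Second

Compute winning (W) and losing (L) positions by backward induction:
i:   0  1  2  3  4  5  6  7  8  9 10 11 12 13 14 15 16 17 18 19 20
     L  W  W  W  L  W  W  W  L  W  W  W  L  W  W  W  L  W  W  W  L
Position 20 is L, so the second player wins.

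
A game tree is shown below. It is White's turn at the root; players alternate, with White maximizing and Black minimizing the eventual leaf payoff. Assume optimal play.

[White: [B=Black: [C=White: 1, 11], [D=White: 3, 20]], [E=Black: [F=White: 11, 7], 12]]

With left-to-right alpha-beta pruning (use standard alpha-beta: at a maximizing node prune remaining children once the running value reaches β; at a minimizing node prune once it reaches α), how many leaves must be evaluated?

6

C [α=-∞,β=+∞]: v=11
D [α=-∞,β=11]: v=20
B [α=-∞,β=+∞]: v=11
F [α=11,β=+∞]: v=11
E [α=11,β=+∞]: v=11 after child 1 ≤ α → α-cutoff, skip 1
Root [α=-∞,β=+∞]: v=11
Leaves evaluated: 6 of 7.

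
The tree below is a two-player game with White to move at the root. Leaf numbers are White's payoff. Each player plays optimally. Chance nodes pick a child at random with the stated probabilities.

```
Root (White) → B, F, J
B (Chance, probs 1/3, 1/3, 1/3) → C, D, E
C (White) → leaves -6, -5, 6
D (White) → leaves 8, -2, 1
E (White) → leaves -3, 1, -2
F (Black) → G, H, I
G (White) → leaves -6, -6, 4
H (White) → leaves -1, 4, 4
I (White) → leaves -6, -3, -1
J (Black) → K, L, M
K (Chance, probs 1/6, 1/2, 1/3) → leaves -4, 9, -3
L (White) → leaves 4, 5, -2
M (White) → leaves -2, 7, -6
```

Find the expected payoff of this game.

C (White): max(-6, -5, 6) = 6
D (White): max(8, -2, 1) = 8
E (White): max(-3, 1, -2) = 1
B (Chance): 1/3·6 + 1/3·8 + 1/3·1 = 5
G (White): max(-6, -6, 4) = 4
H (White): max(-1, 4, 4) = 4
I (White): max(-6, -3, -1) = -1
F (Black): min(4, 4, -1) = -1
K (Chance): 1/6·-4 + 1/2·9 + 1/3·-3 = 2.83
L (White): max(4, 5, -2) = 5
M (White): max(-2, 7, -6) = 7
J (Black): min(2.83, 5, 7) = 2.83
Root (White): max(5, -1, 2.83) = 5

5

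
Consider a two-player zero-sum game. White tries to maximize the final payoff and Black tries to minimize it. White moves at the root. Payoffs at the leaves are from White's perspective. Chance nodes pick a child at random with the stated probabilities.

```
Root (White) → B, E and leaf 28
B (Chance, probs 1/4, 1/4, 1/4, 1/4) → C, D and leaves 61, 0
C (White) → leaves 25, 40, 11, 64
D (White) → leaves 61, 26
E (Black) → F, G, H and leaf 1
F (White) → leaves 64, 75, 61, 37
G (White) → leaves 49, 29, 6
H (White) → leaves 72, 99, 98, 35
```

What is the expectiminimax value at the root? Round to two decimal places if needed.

C (White): max(25, 40, 11, 64) = 64
D (White): max(61, 26) = 61
B (Chance): 1/4·64 + 1/4·61 + 1/4·61 + 1/4·0 = 46.5
F (White): max(64, 75, 61, 37) = 75
G (White): max(49, 29, 6) = 49
H (White): max(72, 99, 98, 35) = 99
E (Black): min(75, 49, 99, 1) = 1
Root (White): max(46.5, 1, 28) = 46.5

46.5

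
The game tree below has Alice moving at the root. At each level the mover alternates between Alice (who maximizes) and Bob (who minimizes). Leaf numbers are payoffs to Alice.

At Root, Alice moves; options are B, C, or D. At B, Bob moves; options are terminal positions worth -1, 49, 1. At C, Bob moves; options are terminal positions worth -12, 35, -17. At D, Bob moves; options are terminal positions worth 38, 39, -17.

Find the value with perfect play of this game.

-1

B (Bob): min(-1, 49, 1) = -1
C (Bob): min(-12, 35, -17) = -17
D (Bob): min(38, 39, -17) = -17
Root (Alice): max(-1, -17, -17) = -1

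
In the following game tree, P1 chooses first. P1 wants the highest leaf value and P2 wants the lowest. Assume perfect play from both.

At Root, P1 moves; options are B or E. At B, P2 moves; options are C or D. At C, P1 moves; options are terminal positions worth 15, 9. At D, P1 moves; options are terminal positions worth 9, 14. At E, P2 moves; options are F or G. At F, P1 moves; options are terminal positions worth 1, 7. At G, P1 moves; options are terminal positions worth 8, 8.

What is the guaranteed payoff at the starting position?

C (P1): max(15, 9) = 15
D (P1): max(9, 14) = 14
B (P2): min(15, 14) = 14
F (P1): max(1, 7) = 7
G (P1): max(8, 8) = 8
E (P2): min(7, 8) = 7
Root (P1): max(14, 7) = 14

14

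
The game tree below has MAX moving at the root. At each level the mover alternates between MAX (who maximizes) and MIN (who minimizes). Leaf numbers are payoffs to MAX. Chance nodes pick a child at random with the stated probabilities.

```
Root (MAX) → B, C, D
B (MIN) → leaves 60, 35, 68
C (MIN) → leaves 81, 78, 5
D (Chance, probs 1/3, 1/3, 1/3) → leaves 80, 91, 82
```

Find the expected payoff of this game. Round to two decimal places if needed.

B (MIN): min(60, 35, 68) = 35
C (MIN): min(81, 78, 5) = 5
D (Chance): 1/3·80 + 1/3·91 + 1/3·82 = 84.33
Root (MAX): max(35, 5, 84.33) = 84.33

84.33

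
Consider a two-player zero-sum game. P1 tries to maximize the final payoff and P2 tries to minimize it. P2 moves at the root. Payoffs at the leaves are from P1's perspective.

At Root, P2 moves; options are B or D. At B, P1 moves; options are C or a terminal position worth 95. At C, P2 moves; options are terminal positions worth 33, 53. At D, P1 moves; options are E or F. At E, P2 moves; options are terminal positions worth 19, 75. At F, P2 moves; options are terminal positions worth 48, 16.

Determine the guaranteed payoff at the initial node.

19

C (P2): min(33, 53) = 33
B (P1): max(33, 95) = 95
E (P2): min(19, 75) = 19
F (P2): min(48, 16) = 16
D (P1): max(19, 16) = 19
Root (P2): min(95, 19) = 19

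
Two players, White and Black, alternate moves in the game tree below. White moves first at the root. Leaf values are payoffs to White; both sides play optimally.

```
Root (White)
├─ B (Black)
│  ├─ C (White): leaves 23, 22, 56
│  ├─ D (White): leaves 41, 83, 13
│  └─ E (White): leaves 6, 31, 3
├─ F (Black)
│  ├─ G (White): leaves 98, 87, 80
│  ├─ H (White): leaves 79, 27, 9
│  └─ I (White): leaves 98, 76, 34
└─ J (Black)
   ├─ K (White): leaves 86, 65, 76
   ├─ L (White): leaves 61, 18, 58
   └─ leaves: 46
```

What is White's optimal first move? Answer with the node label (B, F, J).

C (White): max(23, 22, 56) = 56
D (White): max(41, 83, 13) = 83
E (White): max(6, 31, 3) = 31
B (Black): min(56, 83, 31) = 31
G (White): max(98, 87, 80) = 98
H (White): max(79, 27, 9) = 79
I (White): max(98, 76, 34) = 98
F (Black): min(98, 79, 98) = 79
K (White): max(86, 65, 76) = 86
L (White): max(61, 18, 58) = 61
J (Black): min(86, 61, 46) = 46
Root (White): max(31, 79, 46) = 79
White picks the child with the highest value: F (value 79).

F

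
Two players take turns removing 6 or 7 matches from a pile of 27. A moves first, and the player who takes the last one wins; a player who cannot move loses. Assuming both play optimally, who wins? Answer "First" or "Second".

W/L table (W = player to move can force a win):
i:   0  1  2  3  4  5  6  7  8  9 10 11 12 13 14 15 16 17 18 19 20 21 22 23 24 25 26 27
     L  L  L  L  L  L  W  W  W  W  W  W  W  L  L  L  L  L  L  W  W  W  W  W  W  W  L  L
Position 27 is L, so the second player wins.

Second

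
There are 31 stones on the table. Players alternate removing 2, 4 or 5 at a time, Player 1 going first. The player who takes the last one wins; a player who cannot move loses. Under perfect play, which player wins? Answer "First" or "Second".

Positions where the player to move wins (W) vs loses (L):
i:   0  1  2  3  4  5  6  7  8  9 10 11 12 13 14 15 16 17 18 19 20 21 22 23 24 25 26 27 28 29 30 31
     L  L  W  W  W  W  W  L  L  W  W  W  W  W  L  L  W  W  W  W  W  L  L  W  W  W  W  W  L  L  W  W
Position 31 is W, so the first player wins.

First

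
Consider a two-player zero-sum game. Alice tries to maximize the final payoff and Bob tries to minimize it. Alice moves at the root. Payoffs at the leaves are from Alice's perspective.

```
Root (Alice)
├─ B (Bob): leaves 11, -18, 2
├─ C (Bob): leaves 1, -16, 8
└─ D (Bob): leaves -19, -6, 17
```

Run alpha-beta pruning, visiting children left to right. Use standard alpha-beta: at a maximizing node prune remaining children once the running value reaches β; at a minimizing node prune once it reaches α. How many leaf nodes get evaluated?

B [α=-∞,β=+∞]: v=-18
C [α=-18,β=+∞]: v=-16
D [α=-16,β=+∞]: v=-19 after child 1 ≤ α → α-cutoff, skip 2
Root [α=-∞,β=+∞]: v=-16
Leaves evaluated: 7 of 9.

7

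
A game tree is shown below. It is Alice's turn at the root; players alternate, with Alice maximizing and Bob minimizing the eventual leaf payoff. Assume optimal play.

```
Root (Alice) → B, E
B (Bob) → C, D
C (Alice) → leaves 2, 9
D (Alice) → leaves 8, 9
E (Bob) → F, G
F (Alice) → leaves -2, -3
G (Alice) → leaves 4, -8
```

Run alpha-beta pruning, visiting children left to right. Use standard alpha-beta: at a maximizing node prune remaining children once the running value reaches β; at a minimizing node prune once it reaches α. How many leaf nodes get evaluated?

C [α=-∞,β=+∞]: v=9
D [α=-∞,β=9]: v=9
B [α=-∞,β=+∞]: v=9
F [α=9,β=+∞]: v=-2
E [α=9,β=+∞]: v=-2 after child 1 ≤ α → α-cutoff, skip 1
Root [α=-∞,β=+∞]: v=9
Leaves evaluated: 6 of 8.

6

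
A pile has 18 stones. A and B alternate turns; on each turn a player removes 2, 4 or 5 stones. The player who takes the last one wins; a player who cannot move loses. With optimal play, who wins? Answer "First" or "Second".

First

Compute winning (W) and losing (L) positions by backward induction:
i:   0  1  2  3  4  5  6  7  8  9 10 11 12 13 14 15 16 17 18
     L  L  W  W  W  W  W  L  L  W  W  W  W  W  L  L  W  W  W
Position 18 is W, so the first player wins.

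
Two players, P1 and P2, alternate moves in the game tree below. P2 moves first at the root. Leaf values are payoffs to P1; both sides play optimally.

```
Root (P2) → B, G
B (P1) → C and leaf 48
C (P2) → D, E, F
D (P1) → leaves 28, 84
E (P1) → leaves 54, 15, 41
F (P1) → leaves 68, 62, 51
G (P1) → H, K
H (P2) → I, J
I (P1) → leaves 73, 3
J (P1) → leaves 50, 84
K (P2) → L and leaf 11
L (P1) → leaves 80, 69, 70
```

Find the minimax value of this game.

D (P1): max(28, 84) = 84
E (P1): max(54, 15, 41) = 54
F (P1): max(68, 62, 51) = 68
C (P2): min(84, 54, 68) = 54
B (P1): max(54, 48) = 54
I (P1): max(73, 3) = 73
J (P1): max(50, 84) = 84
H (P2): min(73, 84) = 73
L (P1): max(80, 69, 70) = 80
K (P2): min(80, 11) = 11
G (P1): max(73, 11) = 73
Root (P2): min(54, 73) = 54

54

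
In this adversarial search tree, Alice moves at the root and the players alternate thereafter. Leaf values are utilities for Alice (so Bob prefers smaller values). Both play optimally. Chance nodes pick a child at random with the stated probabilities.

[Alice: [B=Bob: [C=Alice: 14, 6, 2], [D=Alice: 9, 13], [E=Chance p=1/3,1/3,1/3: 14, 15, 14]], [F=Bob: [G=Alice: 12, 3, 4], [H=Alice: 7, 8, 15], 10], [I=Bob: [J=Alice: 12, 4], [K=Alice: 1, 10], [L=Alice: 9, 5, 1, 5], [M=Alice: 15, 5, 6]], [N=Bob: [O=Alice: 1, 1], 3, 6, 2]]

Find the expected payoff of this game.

C (Alice): max(14, 6, 2) = 14
D (Alice): max(9, 13) = 13
E (Chance): 1/3·14 + 1/3·15 + 1/3·14 = 14.33
B (Bob): min(14, 13, 14.33) = 13
G (Alice): max(12, 3, 4) = 12
H (Alice): max(7, 8, 15) = 15
F (Bob): min(12, 15, 10) = 10
J (Alice): max(12, 4) = 12
K (Alice): max(1, 10) = 10
L (Alice): max(9, 5, 1, 5) = 9
M (Alice): max(15, 5, 6) = 15
I (Bob): min(12, 10, 9, 15) = 9
O (Alice): max(1, 1) = 1
N (Bob): min(1, 3, 6, 2) = 1
Root (Alice): max(13, 10, 9, 1) = 13

13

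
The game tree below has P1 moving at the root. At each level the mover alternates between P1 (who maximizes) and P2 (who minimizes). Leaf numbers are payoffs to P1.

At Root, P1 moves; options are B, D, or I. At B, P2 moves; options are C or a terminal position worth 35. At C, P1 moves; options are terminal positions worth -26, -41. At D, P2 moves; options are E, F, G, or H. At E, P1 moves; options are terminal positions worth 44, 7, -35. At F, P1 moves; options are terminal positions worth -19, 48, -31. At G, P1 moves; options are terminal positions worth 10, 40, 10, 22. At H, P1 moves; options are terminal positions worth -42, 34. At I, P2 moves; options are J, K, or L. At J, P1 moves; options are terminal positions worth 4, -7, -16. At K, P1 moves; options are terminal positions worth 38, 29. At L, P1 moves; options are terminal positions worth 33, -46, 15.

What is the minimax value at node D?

34

E: max(44, 7, -35) = 44
F: max(-19, 48, -31) = 48
G: max(10, 40, 10, 22) = 40
H: max(-42, 34) = 34
D: min(44, 48, 40, 34) = 34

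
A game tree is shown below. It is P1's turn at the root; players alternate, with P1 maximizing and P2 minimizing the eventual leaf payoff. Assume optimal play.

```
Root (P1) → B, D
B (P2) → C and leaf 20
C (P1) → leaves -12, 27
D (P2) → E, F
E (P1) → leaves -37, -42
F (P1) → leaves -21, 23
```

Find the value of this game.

C (P1): max(-12, 27) = 27
B (P2): min(27, 20) = 20
E (P1): max(-37, -42) = -37
F (P1): max(-21, 23) = 23
D (P2): min(-37, 23) = -37
Root (P1): max(20, -37) = 20

20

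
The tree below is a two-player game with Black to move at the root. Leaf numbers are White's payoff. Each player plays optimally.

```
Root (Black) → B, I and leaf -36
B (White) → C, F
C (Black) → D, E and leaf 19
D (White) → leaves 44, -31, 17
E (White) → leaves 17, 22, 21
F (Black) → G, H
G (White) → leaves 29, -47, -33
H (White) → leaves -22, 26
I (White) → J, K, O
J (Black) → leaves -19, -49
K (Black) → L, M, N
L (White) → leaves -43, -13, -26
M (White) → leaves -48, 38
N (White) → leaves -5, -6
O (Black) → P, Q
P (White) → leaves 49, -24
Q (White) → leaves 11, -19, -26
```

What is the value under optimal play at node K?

-13

L: max(-43, -13, -26) = -13
M: max(-48, 38) = 38
N: max(-5, -6) = -5
K: min(-13, 38, -5) = -13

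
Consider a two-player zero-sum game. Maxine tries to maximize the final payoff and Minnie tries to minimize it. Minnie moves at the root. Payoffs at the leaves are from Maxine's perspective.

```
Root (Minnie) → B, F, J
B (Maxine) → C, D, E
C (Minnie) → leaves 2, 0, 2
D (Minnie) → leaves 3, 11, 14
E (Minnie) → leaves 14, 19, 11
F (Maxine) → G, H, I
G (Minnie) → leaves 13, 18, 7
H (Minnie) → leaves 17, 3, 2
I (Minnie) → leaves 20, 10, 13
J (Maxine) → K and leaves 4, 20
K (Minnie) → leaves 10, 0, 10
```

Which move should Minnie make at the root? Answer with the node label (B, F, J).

F

C (Minnie): min(2, 0, 2) = 0
D (Minnie): min(3, 11, 14) = 3
E (Minnie): min(14, 19, 11) = 11
B (Maxine): max(0, 3, 11) = 11
G (Minnie): min(13, 18, 7) = 7
H (Minnie): min(17, 3, 2) = 2
I (Minnie): min(20, 10, 13) = 10
F (Maxine): max(7, 2, 10) = 10
K (Minnie): min(10, 0, 10) = 0
J (Maxine): max(0, 4, 20) = 20
Root (Minnie): min(11, 10, 20) = 10
Minnie picks the child with the lowest value: F (value 10).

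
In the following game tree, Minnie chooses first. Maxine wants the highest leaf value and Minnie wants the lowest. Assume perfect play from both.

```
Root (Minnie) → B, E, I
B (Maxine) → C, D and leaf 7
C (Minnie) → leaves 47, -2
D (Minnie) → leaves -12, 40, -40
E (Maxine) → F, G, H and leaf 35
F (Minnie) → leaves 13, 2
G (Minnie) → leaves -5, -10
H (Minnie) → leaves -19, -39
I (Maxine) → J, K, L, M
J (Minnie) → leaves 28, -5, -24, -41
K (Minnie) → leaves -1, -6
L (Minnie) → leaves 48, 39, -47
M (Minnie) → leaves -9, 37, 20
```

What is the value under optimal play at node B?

C: min(47, -2) = -2
D: min(-12, 40, -40) = -40
B: max(-2, -40, 7) = 7

7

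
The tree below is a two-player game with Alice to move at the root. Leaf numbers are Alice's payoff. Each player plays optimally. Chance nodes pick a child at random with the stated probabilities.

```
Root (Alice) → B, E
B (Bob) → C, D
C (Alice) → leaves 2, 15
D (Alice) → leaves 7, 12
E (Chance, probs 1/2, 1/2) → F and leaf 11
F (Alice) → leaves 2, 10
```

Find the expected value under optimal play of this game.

12

C (Alice): max(2, 15) = 15
D (Alice): max(7, 12) = 12
B (Bob): min(15, 12) = 12
F (Alice): max(2, 10) = 10
E (Chance): 1/2·10 + 1/2·11 = 10.5
Root (Alice): max(12, 10.5) = 12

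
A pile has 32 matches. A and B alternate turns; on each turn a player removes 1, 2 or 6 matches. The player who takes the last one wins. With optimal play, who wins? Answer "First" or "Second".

i:   0  1  2  3  4  5  6  7  8  9 10 11 12 13 14 15 16 17 18 19 20 21 22 23 24 25 26 27 28 29 30 31 32
     L  W  W  L  W  W  W  L  W  W  L  W  W  W  L  W  W  L  W  W  W  L  W  W  L  W  W  W  L  W  W  L  W
Position 32 is W, so the first player wins.

First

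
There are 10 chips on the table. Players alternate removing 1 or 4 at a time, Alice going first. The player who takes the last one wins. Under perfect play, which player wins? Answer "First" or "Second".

Second

Mark each pile size as W (mover wins) or L (mover loses):
i:   0  1  2  3  4  5  6  7  8  9 10
     L  W  L  W  W  L  W  L  W  W  L
Position 10 is L, so the second player wins.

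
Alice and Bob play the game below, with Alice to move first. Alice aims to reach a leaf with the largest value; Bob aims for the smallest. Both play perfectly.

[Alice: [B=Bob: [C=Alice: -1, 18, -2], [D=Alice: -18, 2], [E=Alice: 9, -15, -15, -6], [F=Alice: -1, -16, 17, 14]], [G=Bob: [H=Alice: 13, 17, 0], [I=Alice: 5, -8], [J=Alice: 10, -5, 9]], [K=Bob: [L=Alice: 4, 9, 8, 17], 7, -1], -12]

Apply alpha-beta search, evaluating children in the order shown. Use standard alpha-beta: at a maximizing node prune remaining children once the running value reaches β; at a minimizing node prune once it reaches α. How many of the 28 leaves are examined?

C [α=-∞,β=+∞]: v=18
D [α=-∞,β=18]: v=2
E [α=-∞,β=2]: v=9 after child 1 ≥ β → β-cutoff, skip 3
F [α=-∞,β=2]: v=17 after child 3 ≥ β → β-cutoff, skip 1
B [α=-∞,β=+∞]: v=2
H [α=2,β=+∞]: v=17
I [α=2,β=17]: v=5
J [α=2,β=5]: v=10 after child 1 ≥ β → β-cutoff, skip 2
G [α=2,β=+∞]: v=5
L [α=5,β=+∞]: v=17
K [α=5,β=+∞]: v=-1
Root [α=-∞,β=+∞]: v=5
Leaves evaluated: 22 of 28.

22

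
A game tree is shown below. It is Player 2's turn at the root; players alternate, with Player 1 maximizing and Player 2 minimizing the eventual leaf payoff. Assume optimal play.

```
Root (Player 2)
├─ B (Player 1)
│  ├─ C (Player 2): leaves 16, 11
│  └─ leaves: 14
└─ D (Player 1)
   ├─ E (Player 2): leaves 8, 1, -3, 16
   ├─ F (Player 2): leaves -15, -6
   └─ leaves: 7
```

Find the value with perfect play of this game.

7

C (Player 2): min(16, 11) = 11
B (Player 1): max(11, 14) = 14
E (Player 2): min(8, 1, -3, 16) = -3
F (Player 2): min(-15, -6) = -15
D (Player 1): max(-3, -15, 7) = 7
Root (Player 2): min(14, 7) = 7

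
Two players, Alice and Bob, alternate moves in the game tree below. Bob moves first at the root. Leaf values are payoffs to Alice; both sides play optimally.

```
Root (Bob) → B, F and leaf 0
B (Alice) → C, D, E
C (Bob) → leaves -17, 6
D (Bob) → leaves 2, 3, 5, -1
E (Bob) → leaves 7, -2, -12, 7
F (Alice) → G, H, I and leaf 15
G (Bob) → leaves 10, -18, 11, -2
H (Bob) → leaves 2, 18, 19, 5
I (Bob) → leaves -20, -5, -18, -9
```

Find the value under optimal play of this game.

C (Bob): min(-17, 6) = -17
D (Bob): min(2, 3, 5, -1) = -1
E (Bob): min(7, -2, -12, 7) = -12
B (Alice): max(-17, -1, -12) = -1
G (Bob): min(10, -18, 11, -2) = -18
H (Bob): min(2, 18, 19, 5) = 2
I (Bob): min(-20, -5, -18, -9) = -20
F (Alice): max(-18, 2, -20, 15) = 15
Root (Bob): min(-1, 15, 0) = -1

-1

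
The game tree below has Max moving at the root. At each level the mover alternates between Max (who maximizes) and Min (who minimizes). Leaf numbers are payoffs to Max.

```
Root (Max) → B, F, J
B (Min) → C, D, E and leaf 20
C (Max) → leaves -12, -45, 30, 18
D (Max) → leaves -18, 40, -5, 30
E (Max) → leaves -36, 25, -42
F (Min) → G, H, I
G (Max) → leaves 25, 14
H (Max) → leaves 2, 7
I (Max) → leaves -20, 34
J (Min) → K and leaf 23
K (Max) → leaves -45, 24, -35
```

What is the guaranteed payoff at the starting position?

C (Max): max(-12, -45, 30, 18) = 30
D (Max): max(-18, 40, -5, 30) = 40
E (Max): max(-36, 25, -42) = 25
B (Min): min(30, 40, 25, 20) = 20
G (Max): max(25, 14) = 25
H (Max): max(2, 7) = 7
I (Max): max(-20, 34) = 34
F (Min): min(25, 7, 34) = 7
K (Max): max(-45, 24, -35) = 24
J (Min): min(24, 23) = 23
Root (Max): max(20, 7, 23) = 23

23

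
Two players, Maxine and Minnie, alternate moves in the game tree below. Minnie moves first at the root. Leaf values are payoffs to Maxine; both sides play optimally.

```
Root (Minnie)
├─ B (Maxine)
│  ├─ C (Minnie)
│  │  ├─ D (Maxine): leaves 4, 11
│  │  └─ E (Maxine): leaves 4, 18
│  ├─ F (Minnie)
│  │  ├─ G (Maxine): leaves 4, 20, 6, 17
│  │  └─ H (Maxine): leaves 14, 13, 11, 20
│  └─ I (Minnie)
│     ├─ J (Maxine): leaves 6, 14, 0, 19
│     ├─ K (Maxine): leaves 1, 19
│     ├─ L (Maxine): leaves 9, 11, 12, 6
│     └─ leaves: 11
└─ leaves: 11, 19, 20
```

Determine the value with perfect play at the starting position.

11

D (Maxine): max(4, 11) = 11
E (Maxine): max(4, 18) = 18
C (Minnie): min(11, 18) = 11
G (Maxine): max(4, 20, 6, 17) = 20
H (Maxine): max(14, 13, 11, 20) = 20
F (Minnie): min(20, 20) = 20
J (Maxine): max(6, 14, 0, 19) = 19
K (Maxine): max(1, 19) = 19
L (Maxine): max(9, 11, 12, 6) = 12
I (Minnie): min(19, 19, 12, 11) = 11
B (Maxine): max(11, 20, 11) = 20
Root (Minnie): min(20, 11, 19, 20) = 11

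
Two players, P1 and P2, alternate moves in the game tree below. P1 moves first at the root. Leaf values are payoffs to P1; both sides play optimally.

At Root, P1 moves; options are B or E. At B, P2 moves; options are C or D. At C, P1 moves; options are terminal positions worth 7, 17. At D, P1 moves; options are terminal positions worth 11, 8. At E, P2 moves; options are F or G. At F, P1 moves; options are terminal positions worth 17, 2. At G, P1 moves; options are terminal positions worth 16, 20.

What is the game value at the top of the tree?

C (P1): max(7, 17) = 17
D (P1): max(11, 8) = 11
B (P2): min(17, 11) = 11
F (P1): max(17, 2) = 17
G (P1): max(16, 20) = 20
E (P2): min(17, 20) = 17
Root (P1): max(11, 17) = 17

17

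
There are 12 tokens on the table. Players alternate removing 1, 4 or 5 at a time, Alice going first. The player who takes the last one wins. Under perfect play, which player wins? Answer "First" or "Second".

W/L table (W = player to move can force a win):
i:   0  1  2  3  4  5  6  7  8  9 10 11 12
     L  W  L  W  W  W  W  W  L  W  L  W  W
Position 12 is W, so the first player wins.

First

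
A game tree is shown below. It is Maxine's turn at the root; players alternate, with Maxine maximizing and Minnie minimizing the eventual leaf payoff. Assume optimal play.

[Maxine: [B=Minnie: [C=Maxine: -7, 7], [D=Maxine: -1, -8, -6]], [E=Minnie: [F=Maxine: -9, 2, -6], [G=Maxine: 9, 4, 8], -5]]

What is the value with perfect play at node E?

F: max(-9, 2, -6) = 2
G: max(9, 4, 8) = 9
E: min(2, 9, -5) = -5

-5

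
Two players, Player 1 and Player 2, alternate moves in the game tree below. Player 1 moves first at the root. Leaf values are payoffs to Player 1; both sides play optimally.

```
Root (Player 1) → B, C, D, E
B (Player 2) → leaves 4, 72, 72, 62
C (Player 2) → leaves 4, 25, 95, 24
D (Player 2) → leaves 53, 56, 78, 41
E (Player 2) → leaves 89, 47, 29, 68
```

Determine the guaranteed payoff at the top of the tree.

B (Player 2): min(4, 72, 72, 62) = 4
C (Player 2): min(4, 25, 95, 24) = 4
D (Player 2): min(53, 56, 78, 41) = 41
E (Player 2): min(89, 47, 29, 68) = 29
Root (Player 1): max(4, 4, 41, 29) = 41

41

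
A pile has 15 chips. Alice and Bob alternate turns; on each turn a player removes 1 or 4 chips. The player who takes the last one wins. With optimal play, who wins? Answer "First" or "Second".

Mark each pile size as W (mover wins) or L (mover loses):
i:   0  1  2  3  4  5  6  7  8  9 10 11 12 13 14 15
     L  W  L  W  W  L  W  L  W  W  L  W  L  W  W  L
Position 15 is L, so the second player wins.

Second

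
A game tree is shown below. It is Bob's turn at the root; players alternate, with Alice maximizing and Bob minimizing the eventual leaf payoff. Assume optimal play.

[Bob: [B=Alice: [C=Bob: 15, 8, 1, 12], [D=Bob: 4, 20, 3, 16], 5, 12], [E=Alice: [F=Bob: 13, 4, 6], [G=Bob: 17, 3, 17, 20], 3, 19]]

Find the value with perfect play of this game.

C (Bob): min(15, 8, 1, 12) = 1
D (Bob): min(4, 20, 3, 16) = 3
B (Alice): max(1, 3, 5, 12) = 12
F (Bob): min(13, 4, 6) = 4
G (Bob): min(17, 3, 17, 20) = 3
E (Alice): max(4, 3, 3, 19) = 19
Root (Bob): min(12, 19) = 12

12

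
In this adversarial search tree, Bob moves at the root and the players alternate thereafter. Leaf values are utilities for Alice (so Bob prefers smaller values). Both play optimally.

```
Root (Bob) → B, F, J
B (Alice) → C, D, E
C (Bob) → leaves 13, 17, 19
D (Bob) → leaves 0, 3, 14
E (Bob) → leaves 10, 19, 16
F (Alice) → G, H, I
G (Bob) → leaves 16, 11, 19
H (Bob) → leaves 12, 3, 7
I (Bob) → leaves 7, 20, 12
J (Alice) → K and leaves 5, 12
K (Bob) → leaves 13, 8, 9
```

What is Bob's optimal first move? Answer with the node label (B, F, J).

C (Bob): min(13, 17, 19) = 13
D (Bob): min(0, 3, 14) = 0
E (Bob): min(10, 19, 16) = 10
B (Alice): max(13, 0, 10) = 13
G (Bob): min(16, 11, 19) = 11
H (Bob): min(12, 3, 7) = 3
I (Bob): min(7, 20, 12) = 7
F (Alice): max(11, 3, 7) = 11
K (Bob): min(13, 8, 9) = 8
J (Alice): max(8, 5, 12) = 12
Root (Bob): min(13, 11, 12) = 11
Bob picks the child with the lowest value: F (value 11).

F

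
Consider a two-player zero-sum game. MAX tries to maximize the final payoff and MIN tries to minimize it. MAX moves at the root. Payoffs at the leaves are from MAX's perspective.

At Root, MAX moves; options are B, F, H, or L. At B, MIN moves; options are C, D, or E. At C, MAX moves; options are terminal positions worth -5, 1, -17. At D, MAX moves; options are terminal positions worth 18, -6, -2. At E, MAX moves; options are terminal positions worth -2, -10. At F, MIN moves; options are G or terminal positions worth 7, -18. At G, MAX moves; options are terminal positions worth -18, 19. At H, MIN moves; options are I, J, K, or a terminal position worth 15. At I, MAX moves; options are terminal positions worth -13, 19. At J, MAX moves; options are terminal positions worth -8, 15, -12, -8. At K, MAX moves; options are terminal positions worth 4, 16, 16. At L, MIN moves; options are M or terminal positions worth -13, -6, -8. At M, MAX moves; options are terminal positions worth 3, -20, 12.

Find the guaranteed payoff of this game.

15

C (MAX): max(-5, 1, -17) = 1
D (MAX): max(18, -6, -2) = 18
E (MAX): max(-2, -10) = -2
B (MIN): min(1, 18, -2) = -2
G (MAX): max(-18, 19) = 19
F (MIN): min(19, 7, -18) = -18
I (MAX): max(-13, 19) = 19
J (MAX): max(-8, 15, -12, -8) = 15
K (MAX): max(4, 16, 16) = 16
H (MIN): min(19, 15, 16, 15) = 15
M (MAX): max(3, -20, 12) = 12
L (MIN): min(12, -13, -6, -8) = -13
Root (MAX): max(-2, -18, 15, -13) = 15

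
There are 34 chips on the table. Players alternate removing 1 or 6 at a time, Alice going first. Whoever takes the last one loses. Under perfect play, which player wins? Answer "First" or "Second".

First

Compute winning (W) and losing (L) positions by backward induction:
i:   0  1  2  3  4  5  6  7  8  9 10 11 12 13 14 15 16 17 18 19 20 21 22 23 24 25 26 27 28 29 30 31 32 33 34
     W  L  W  L  W  L  W  W  L  W  L  W  L  W  W  L  W  L  W  L  W  W  L  W  L  W  L  W  W  L  W  L  W  L  W
Position 34 is W, so the first player wins.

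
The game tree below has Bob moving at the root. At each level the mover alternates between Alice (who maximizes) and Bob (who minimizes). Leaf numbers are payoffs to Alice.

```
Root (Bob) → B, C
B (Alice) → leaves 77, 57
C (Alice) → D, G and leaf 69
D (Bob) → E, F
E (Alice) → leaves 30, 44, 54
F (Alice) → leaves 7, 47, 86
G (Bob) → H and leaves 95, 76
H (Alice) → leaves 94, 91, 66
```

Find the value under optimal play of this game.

76

B (Alice): max(77, 57) = 77
E (Alice): max(30, 44, 54) = 54
F (Alice): max(7, 47, 86) = 86
D (Bob): min(54, 86) = 54
H (Alice): max(94, 91, 66) = 94
G (Bob): min(94, 95, 76) = 76
C (Alice): max(54, 76, 69) = 76
Root (Bob): min(77, 76) = 76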